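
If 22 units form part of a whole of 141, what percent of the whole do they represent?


Percentage = (part / whole) × 100
= (22 / 141) × 100
≈ 15.60%

15.60%


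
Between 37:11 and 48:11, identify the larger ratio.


37/11 = 3.3636
48/11 = 4.3636
3.3636 < 4.3636, so 37:11 is less
= 48:11

48:11


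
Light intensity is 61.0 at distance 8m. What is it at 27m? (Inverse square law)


I₁d₁² = I₂d₂²
I₂ = I₁ × (d₁/d₂)²
= 61.0 × (8/27)²
= 61.0 × 64/729
= 3904/729
≈ 5.3553

5.3553


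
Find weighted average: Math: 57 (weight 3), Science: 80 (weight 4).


Numerator = 57×3 + 80×4
= 171 + 320
= 491
Total weight = 7
Weighted avg = 491/7
= 70.14

70.14


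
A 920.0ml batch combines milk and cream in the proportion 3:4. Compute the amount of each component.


Total parts = 3 + 4 = 7
milk: 920.0 × 3/7 = 394.3ml
cream: 920.0 × 4/7 = 525.7ml
= 394.3ml and 525.7ml

394.3ml and 525.7ml


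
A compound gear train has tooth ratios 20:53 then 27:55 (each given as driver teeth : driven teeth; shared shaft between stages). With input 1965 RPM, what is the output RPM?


Stage 1: RPM_B = RPM_A × t_A/t_B = 1965 × 20/53 = 39300/53 ≈ 741.51
B and C share a shaft → RPM_C = RPM_B
Stage 2: RPM_D = RPM_C × t_C/t_D = RPM_A × (t_A×t_C)/(t_B×t_D)
Overall ratio = (20×27)/(53×55) = 540/2915
RPM_D = 1965 × 540/2915 = 1061100/2915
≈ 364.01 RPM

364.01 RPM


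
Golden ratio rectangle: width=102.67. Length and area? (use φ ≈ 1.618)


φ = (1 + √5) / 2 ≈ 1.618
Length = width × φ = 102.67 × 1.618 = 166.12006
≈ 166.12
Area = width × length = 102.67 × 166.12006 = 17055.5465602 ≈ 17055.55
= Length: 166.12, Area: 17055.55

Length: 166.12, Area: 17055.55


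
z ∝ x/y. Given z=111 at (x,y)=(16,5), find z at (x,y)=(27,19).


z = k·x/y
Solve for k using the known point: k = z·y/x = 111×5/16 = 555/16 = 34.6875
Now evaluate at x=27, y=19:
z = k × 27 / 19 = (555 × 27) / (16 × 19) = 14985/304
≈ 49.2928

49.2928


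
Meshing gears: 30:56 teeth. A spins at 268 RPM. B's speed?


Gear ratio = 30:56 = 15:28
RPM_B = RPM_A × (teeth_A / teeth_B)
= 268 × (30/56)
= 143.6 RPM

143.6 RPM


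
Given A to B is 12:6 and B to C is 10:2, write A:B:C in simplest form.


Match B: multiply A:B by 10 → 120:60
Multiply B:C by 6 → 60:12
Combined: 120:60:12
GCD = 12
= 10:5:1

10:5:1


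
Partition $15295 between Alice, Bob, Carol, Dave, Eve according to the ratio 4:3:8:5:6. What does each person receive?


Total parts = 4 + 3 + 8 + 5 + 6 = 26
Alice: 15295 × 4/26 = 2353.08
Bob: 15295 × 3/26 = 1764.81
Carol: 15295 × 8/26 = 4706.15
Dave: 15295 × 5/26 = 2941.35
Eve: 15295 × 6/26 = 3529.62
= Alice: $2353.08, Bob: $1764.81, Carol: $4706.15, Dave: $2941.35, Eve: $3529.62

Alice: $2353.08, Bob: $1764.81, Carol: $4706.15, Dave: $2941.35, Eve: $3529.62


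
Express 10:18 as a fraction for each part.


Total parts = 10 + 18 = 28
First part: 10/28 = 5/14
Second part: 18/28 = 9/14
= 5/14 and 9/14

5/14 and 9/14


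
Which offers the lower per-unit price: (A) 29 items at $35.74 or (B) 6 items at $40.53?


Deal A: $35.74/29 = $1.2324/unit
Deal B: $40.53/6 = $6.7550/unit
A is cheaper per unit
= Deal A

Deal A


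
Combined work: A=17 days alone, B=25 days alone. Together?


Rate of A = 1/17 per day
Rate of B = 1/25 per day
Combined rate = 1/17 + 1/25 = 42/425 ≈ 0.0988 per day
Days = 1 / combined rate = 425/42
≈ 10.12 days

10.12 days


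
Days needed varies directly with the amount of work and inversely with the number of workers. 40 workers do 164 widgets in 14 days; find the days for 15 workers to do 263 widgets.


Days ∝ work / workers, so d₂ = d₁ × (m₁/m₂) × (w₂/w₁)
Workers factor (inverse): 40/15 ≈ 2.6667
Work factor (direct): 263/164 ≈ 1.6037
d₂ = 14 × 40/15 × 263/164 = (14 × 40 × 263) / (15 × 164) = 147280/2460
≈ 59.87 days

59.87 days


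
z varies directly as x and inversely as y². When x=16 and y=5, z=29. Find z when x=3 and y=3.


z = k·x/y²
Solve for k using the known point: k = z·y²/x = 29×25/16 = 725/16 = 45.3125
Now evaluate at x=3, y=3:
z = k × 3 / 9 = (725 × 3) / (16 × 9) = 2175/144
≈ 15.1042

15.1042


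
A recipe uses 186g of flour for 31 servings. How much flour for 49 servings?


Direct proportion: y/x = constant
k = 186/31 = 6.0000
y₂ = k × 49 = 186 × 49 / 31 = 9114/31
= 294.00

294.00


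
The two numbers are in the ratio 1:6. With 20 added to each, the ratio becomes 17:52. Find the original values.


Let A = 1k, B = 6k.
(1k + 20) / (6k + 20) = 17/52
Cross-multiply: 52(1k + 20) = 17(6k + 20)
52k + 1040 = 102k + 340
52k - 102k = 340 - 1040
-50k = -700
k = -700/-50 = 14
A = 1×14 = 14, B = 6×14 = 84
= A = 14, B = 84

A = 14, B = 84


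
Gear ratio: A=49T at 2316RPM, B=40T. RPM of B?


Gear ratio = 49:40 = 49:40
RPM_B = RPM_A × (teeth_A / teeth_B)
= 2316 × (49/40)
= 2837.1 RPM

2837.1 RPM


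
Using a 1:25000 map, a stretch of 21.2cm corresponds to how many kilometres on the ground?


Real distance = map distance × scale
= 21.2cm × 25000
= 530000 cm = 5300.0 m
= 5.300 km

5.300 km


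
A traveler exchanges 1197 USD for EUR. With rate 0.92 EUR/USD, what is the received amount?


Amount × rate = 1197 × 0.92
= 1101.24 EUR

1101.24 EUR


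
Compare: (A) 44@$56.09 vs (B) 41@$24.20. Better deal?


Deal A: $56.09/44 = $1.2748/unit
Deal B: $24.20/41 = $0.5902/unit
B is cheaper per unit
= Deal B

Deal B


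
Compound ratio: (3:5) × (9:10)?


Compound ratio = (3×9) : (5×10)
= 27:50
GCD = 1
= 27:50

27:50


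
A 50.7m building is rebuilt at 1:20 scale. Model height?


Model size = real / scale
= 50.7 / 20
= 2.5350 m

2.5350 m


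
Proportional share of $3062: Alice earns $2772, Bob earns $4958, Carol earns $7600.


Total income = 2772 + 4958 + 7600 = $15330
Alice: $3062 × 2772/15330 = $553.68
Bob: $3062 × 4958/15330 = $990.31
Carol: $3062 × 7600/15330 = $1518.02
= Alice: $553.68, Bob: $990.31, Carol: $1518.02

Alice: $553.68, Bob: $990.31, Carol: $1518.02


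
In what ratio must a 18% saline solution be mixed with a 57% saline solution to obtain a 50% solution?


Let x parts of 18% mix with y parts of 57%.
18x + 57y = 50(x + y)
18x + 57y = 50x + 50y
x(18 - 50) = y(50 - 57)
x/y = (57 - 50)/(50 - 18) = 7/32
Simplify: 7:32
= 7:32

7:32


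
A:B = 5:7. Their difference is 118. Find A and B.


Let A = 5k, B = 7k.
7k - 5k = 118
2k = 118 → k = 118/2 = 59
A = 5×59 = 295, B = 7×59 = 413
= A = 295, B = 413

A = 295, B = 413


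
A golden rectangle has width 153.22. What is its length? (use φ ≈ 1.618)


φ = (1 + √5) / 2 ≈ 1.618
Length = width × φ = 153.22 × 1.618 = 247.90996
≈ 247.91

247.91


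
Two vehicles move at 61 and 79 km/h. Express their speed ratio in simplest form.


Ratio = 61:79
GCD = 1
Simplified = 61:79
Time ratio (same distance) = 79:61
Speed ratio = 61:79

61:79


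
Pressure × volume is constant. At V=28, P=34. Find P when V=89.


Inverse proportion: x × y = constant
k = 28 × 34 = 952
y₂ = k / 89 = 952 / 89
= 10.70

10.70


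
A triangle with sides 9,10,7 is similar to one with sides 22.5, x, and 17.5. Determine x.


Scale factor = 22.5/9 = 2.5
Missing side = 10 × 2.5
= 25.0

25.0


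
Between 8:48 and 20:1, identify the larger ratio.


8/48 = 0.1667
20/1 = 20.0000
0.1667 < 20.0000, so 8:48 is less
= 20:1

20:1


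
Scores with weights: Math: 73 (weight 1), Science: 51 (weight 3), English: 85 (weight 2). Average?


Numerator = 73×1 + 51×3 + 85×2
= 73 + 153 + 170
= 396
Total weight = 6
Weighted avg = 396/6
= 66.00

66.00


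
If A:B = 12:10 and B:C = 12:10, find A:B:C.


Match B: multiply A:B by 12 → 144:120
Multiply B:C by 10 → 120:100
Combined: 144:120:100
GCD = 4
= 36:30:25

36:30:25


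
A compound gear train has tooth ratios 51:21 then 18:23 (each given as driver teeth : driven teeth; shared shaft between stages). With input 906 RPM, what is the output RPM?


Stage 1: RPM_B = RPM_A × t_A/t_B = 906 × 51/21 = 46206/21 ≈ 2200.29
B and C share a shaft → RPM_C = RPM_B
Stage 2: RPM_D = RPM_C × t_C/t_D = RPM_A × (t_A×t_C)/(t_B×t_D)
Overall ratio = (51×18)/(21×23) = 918/483
RPM_D = 906 × 918/483 = 831708/483
≈ 1721.96 RPM

1721.96 RPM


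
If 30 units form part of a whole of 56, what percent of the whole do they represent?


Percentage = (part / whole) × 100
= (30 / 56) × 100
≈ 53.57%

53.57%


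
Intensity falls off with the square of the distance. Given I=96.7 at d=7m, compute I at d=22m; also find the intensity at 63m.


I₁d₁² = I₂d₂²
I at 22m = 96.7 × (7/22)² = 96.7 × 49/484 = 4738.3/484 ≈ 9.7899
I at 63m = 96.7 × (7/63)² = 96.7 × 49/3969 = 4738.3/3969 ≈ 1.1938
= 9.7899 and 1.1938

9.7899 and 1.1938


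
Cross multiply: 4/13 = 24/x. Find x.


Cross multiply: 4 × x = 13 × 24
4x = 312
x = 312 / 4
= 78.00

78.00


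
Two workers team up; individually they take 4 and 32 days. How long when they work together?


Rate of A = 1/4 per day
Rate of B = 1/32 per day
Combined rate = 1/4 + 1/32 = 36/128 ≈ 0.2813 per day
Days = 1 / combined rate = 128/36
≈ 3.56 days

3.56 days


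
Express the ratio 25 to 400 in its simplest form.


GCD(25, 400) = 25
25/25 : 400/25
= 1:16

1:16


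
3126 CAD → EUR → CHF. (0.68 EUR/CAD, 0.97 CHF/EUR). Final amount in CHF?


Step 1: 3126 CAD × 0.68 = 2125.68 EUR
Step 2: 2125.68 EUR × 0.97 = 2061.91 CHF
Implied rate CAD→CHF = 0.68 × 0.97 = 0.6596
= 2061.91 CHF

2061.91 CHF


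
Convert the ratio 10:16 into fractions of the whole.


Total parts = 10 + 16 = 26
First part: 10/26 = 5/13
Second part: 16/26 = 8/13
= 5/13 and 8/13

5/13 and 8/13


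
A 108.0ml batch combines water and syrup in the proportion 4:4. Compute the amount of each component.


Total parts = 4 + 4 = 8
water: 108.0 × 4/8 = 54.0ml
syrup: 108.0 × 4/8 = 54.0ml
= 54.0ml and 54.0ml

54.0ml and 54.0ml


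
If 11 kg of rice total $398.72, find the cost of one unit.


Unit rate = total / quantity
= 398.72 / 11
= $36.25 per unit

$36.25 per unit


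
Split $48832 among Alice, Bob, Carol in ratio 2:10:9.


Total parts = 2 + 10 + 9 = 21
Alice: 48832 × 2/21 = 4650.67
Bob: 48832 × 10/21 = 23253.33
Carol: 48832 × 9/21 = 20928.00
= Alice: $4650.67, Bob: $23253.33, Carol: $20928.00

Alice: $4650.67, Bob: $23253.33, Carol: $20928.00


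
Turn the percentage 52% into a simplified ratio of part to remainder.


52% means 52 parts out of 100; remainder = 48
Part : remainder = 52:48
GCD = 4
= 13:12

13:12


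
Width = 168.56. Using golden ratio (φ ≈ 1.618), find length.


φ = (1 + √5) / 2 ≈ 1.618
Length = width × φ = 168.56 × 1.618 = 272.73008
≈ 272.73

272.73


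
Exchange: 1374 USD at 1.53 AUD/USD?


Amount × rate = 1374 × 1.53
= 2102.22 AUD

2102.22 AUD


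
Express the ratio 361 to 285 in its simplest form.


GCD(361, 285) = 19
361/19 : 285/19
= 19:15

19:15


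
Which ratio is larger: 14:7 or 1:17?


14/7 = 2.0000
1/17 = 0.0588
2.0000 > 0.0588, so 14:7 is greater
= 14:7

14:7


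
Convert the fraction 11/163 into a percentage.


Percentage = (part / whole) × 100
= (11 / 163) × 100
≈ 6.75%

6.75%


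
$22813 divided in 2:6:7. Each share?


Total parts = 2 + 6 + 7 = 15
Part 1: 22813 × 2/15 = 3041.73
Part 2: 22813 × 6/15 = 9125.20
Part 3: 22813 × 7/15 = 10646.07
= Part 1: $3041.73, Part 2: $9125.20, Part 3: $10646.07

Part 1: $3041.73, Part 2: $9125.20, Part 3: $10646.07


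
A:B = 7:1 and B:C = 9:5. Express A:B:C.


Match B: multiply A:B by 9 → 63:9
Multiply B:C by 1 → 9:5
Combined: 63:9:5
GCD = 1
= 63:9:5

63:9:5


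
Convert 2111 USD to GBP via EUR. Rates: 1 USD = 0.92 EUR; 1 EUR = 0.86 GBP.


Step 1: 2111 USD × 0.92 = 1942.12 EUR
Step 2: 1942.12 EUR × 0.86 = 1670.22 GBP
Implied rate USD→GBP = 0.92 × 0.86 = 0.7912
= 1670.22 GBP

1670.22 GBP


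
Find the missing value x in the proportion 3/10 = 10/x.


Cross multiply: 3 × x = 10 × 10
3x = 100
x = 100 / 3
= 33.33

33.33


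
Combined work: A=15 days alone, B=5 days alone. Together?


Rate of A = 1/15 per day
Rate of B = 1/5 per day
Combined rate = 1/15 + 1/5 = 20/75 ≈ 0.2667 per day
Days = 1 / combined rate = 75/20
= 3.75 days

3.75 days


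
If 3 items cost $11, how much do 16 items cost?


Direct proportion: y/x = constant
k = 11/3 ≈ 3.6667
y₂ = k × 16 = 11 × 16 / 3 = 176/3
≈ 58.67

58.67


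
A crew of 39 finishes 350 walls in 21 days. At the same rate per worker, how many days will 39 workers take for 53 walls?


Days ∝ work / workers, so d₂ = d₁ × (m₁/m₂) × (w₂/w₁)
Workers factor (inverse): 39/39 = 1.0000
Work factor (direct): 53/350 ≈ 0.1514
d₂ = 21 × 39/39 × 53/350 = (21 × 39 × 53) / (39 × 350) = 43407/13650
= 3.18 days

3.18 days


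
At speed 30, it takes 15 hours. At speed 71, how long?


Inverse proportion: x × y = constant
k = 30 × 15 = 450
y₂ = k / 71 = 450 / 71
= 6.34

6.34


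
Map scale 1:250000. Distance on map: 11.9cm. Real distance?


Real distance = map distance × scale
= 11.9cm × 250000
= 2975000 cm = 29750.0 m
= 29.750 km

29.750 km


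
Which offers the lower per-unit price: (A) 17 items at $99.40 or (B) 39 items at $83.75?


Deal A: $99.40/17 = $5.8471/unit
Deal B: $83.75/39 = $2.1474/unit
B is cheaper per unit
= Deal B

Deal B


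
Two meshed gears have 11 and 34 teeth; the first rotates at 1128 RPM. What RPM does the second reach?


Gear ratio = 11:34 = 11:34
RPM_B = RPM_A × (teeth_A / teeth_B)
= 1128 × (11/34)
= 364.9 RPM

364.9 RPM


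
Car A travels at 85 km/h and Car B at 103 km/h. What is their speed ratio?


Ratio = 85:103
GCD = 1
Simplified = 85:103
Time ratio (same distance) = 103:85
Speed ratio = 85:103

85:103


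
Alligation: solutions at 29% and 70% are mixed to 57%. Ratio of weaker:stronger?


Let x parts of 29% mix with y parts of 70%.
29x + 70y = 57(x + y)
29x + 70y = 57x + 57y
x(29 - 57) = y(57 - 70)
x/y = (70 - 57)/(57 - 29) = 13/28
Simplify: 13:28
= 13:28

13:28


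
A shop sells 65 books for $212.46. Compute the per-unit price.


Unit rate = total / quantity
= 212.46 / 65
= $3.27 per unit

$3.27 per unit


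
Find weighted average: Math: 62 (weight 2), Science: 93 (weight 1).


Numerator = 62×2 + 93×1
= 124 + 93
= 217
Total weight = 3
Weighted avg = 217/3
= 72.33

72.33


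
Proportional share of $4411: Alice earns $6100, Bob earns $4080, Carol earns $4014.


Total income = 6100 + 4080 + 4014 = $14194
Alice: $4411 × 6100/14194 = $1895.67
Bob: $4411 × 4080/14194 = $1267.92
Carol: $4411 × 4014/14194 = $1247.41
= Alice: $1895.67, Bob: $1267.92, Carol: $1247.41

Alice: $1895.67, Bob: $1267.92, Carol: $1247.41


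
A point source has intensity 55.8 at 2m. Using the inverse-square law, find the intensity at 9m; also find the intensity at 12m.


I₁d₁² = I₂d₂²
I at 9m = 55.8 × (2/9)² = 55.8 × 4/81 = 223.2/81 ≈ 2.7556
I at 12m = 55.8 × (2/12)² = 55.8 × 4/144 = 223.2/144 = 1.5500
= 2.7556 and 1.5500

2.7556 and 1.5500


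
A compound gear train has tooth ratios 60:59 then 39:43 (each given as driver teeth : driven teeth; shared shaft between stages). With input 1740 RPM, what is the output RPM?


Stage 1: RPM_B = RPM_A × t_A/t_B = 1740 × 60/59 = 104400/59 ≈ 1769.49
B and C share a shaft → RPM_C = RPM_B
Stage 2: RPM_D = RPM_C × t_C/t_D = RPM_A × (t_A×t_C)/(t_B×t_D)
Overall ratio = (60×39)/(59×43) = 2340/2537
RPM_D = 1740 × 2340/2537 = 4071600/2537
≈ 1604.89 RPM

1604.89 RPM


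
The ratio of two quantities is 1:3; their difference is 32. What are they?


Let A = 1k, B = 3k.
3k - 1k = 32
2k = 32 → k = 32/2 = 16
A = 1×16 = 16, B = 3×16 = 48
= A = 16, B = 48

A = 16, B = 48


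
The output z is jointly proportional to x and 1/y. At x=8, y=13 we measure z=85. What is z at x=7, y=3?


z = k·x/y
Solve for k using the known point: k = z·y/x = 85×13/8 = 1105/8 = 138.1250
Now evaluate at x=7, y=3:
z = k × 7 / 3 = (1105 × 7) / (8 × 3) = 7735/24
≈ 322.2917

322.2917


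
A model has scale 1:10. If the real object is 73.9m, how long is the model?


Model size = real / scale
= 73.9 / 10
= 7.3900 m

7.3900 m


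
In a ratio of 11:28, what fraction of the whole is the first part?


Total parts = 11 + 28 = 39
First part: 11/39 = 11/39
= 11/39

11/39


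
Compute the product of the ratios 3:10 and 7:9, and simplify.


Compound ratio = (3×7) : (10×9)
= 21:90
GCD = 3
= 7:30

7:30


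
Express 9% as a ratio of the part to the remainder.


9% means 9 parts out of 100; remainder = 91
Part : remainder = 9:91
GCD = 1
= 9:91

9:91


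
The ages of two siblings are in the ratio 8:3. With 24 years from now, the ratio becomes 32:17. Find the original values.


Let A = 8k, B = 3k.
(8k + 24) / (3k + 24) = 32/17
Cross-multiply: 17(8k + 24) = 32(3k + 24)
136k + 408 = 96k + 768
136k - 96k = 768 - 408
40k = 360
k = 360/40 = 9
A = 8×9 = 72, B = 3×9 = 27
= A = 72, B = 27

A = 72, B = 27


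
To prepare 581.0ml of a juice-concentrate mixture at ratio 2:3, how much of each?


Total parts = 2 + 3 = 5
juice: 581.0 × 2/5 = 232.4ml
concentrate: 581.0 × 3/5 = 348.6ml
= 232.4ml and 348.6ml

232.4ml and 348.6ml


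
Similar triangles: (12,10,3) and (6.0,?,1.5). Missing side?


Scale factor = 6.0/12 = 0.5
Missing side = 10 × 0.5
= 5.0

5.0


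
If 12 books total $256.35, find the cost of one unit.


Unit rate = total / quantity
= 256.35 / 12
= $21.36 per unit

$21.36 per unit


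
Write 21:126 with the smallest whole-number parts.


GCD(21, 126) = 21
21/21 : 126/21
= 1:6

1:6


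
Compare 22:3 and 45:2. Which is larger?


22/3 = 7.3333
45/2 = 22.5000
7.3333 < 22.5000, so 22:3 is less
= 45:2

45:2


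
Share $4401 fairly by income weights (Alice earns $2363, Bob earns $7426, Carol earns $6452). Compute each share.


Total income = 2363 + 7426 + 6452 = $16241
Alice: $4401 × 2363/16241 = $640.33
Bob: $4401 × 7426/16241 = $2012.30
Carol: $4401 × 6452/16241 = $1748.37
= Alice: $640.33, Bob: $2012.30, Carol: $1748.37

Alice: $640.33, Bob: $2012.30, Carol: $1748.37


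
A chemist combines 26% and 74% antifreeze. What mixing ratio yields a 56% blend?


Let x parts of 26% mix with y parts of 74%.
26x + 74y = 56(x + y)
26x + 74y = 56x + 56y
x(26 - 56) = y(56 - 74)
x/y = (74 - 56)/(56 - 26) = 18/30
Simplify: 3:5
= 3:5

3:5


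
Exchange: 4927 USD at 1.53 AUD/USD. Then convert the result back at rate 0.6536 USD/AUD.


Amount × rate = 4927 × 1.53 = 7538.31 AUD
Round-trip: 7538.31 × 0.6536 = 4927.04 USD
= 7538.31 AUD, then 4927.04 USD

7538.31 AUD, then 4927.04 USD


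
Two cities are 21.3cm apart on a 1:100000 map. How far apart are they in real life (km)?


Real distance = map distance × scale
= 21.3cm × 100000
= 2130000 cm = 21300.0 m
= 21.300 km

21.300 km


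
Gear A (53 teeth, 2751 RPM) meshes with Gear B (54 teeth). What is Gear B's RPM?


Gear ratio = 53:54 = 53:54
RPM_B = RPM_A × (teeth_A / teeth_B)
= 2751 × (53/54)
= 2700.1 RPM

2700.1 RPM


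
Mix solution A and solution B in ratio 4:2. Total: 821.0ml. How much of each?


Total parts = 4 + 2 = 6
solution A: 821.0 × 4/6 = 547.3ml
solution B: 821.0 × 2/6 = 273.7ml
= 547.3ml and 273.7ml

547.3ml and 273.7ml


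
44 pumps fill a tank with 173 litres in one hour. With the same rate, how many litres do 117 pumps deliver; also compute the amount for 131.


Direct proportion: y/x = constant
k = 173/44 ≈ 3.9318
y at x=117: k × 117 = 173 × 117 / 44 = 20241/44 ≈ 460.02
y at x=131: k × 131 = 173 × 131 / 44 = 22663/44 ≈ 515.07
= 460.02 and 515.07

460.02 and 515.07


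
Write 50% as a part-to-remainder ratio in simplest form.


50% means 50 parts out of 100; remainder = 50
Part : remainder = 50:50
GCD = 50
= 1:1

1:1


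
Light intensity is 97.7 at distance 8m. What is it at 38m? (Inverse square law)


I₁d₁² = I₂d₂²
I₂ = I₁ × (d₁/d₂)²
= 97.7 × (8/38)²
= 97.7 × 64/1444
= 6252.8/1444
≈ 4.3302

4.3302


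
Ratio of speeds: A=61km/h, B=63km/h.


Ratio = 61:63
GCD = 1
Simplified = 61:63
Time ratio (same distance) = 63:61
Speed ratio = 61:63

61:63


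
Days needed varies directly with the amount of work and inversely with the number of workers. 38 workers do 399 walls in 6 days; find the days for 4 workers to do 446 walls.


Days ∝ work / workers, so d₂ = d₁ × (m₁/m₂) × (w₂/w₁)
Workers factor (inverse): 38/4 = 9.5000
Work factor (direct): 446/399 ≈ 1.1178
d₂ = 6 × 38/4 × 446/399 = (6 × 38 × 446) / (4 × 399) = 101688/1596
≈ 63.71 days

63.71 days


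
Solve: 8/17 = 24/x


Cross multiply: 8 × x = 17 × 24
8x = 408
x = 408 / 8
= 51.00

51.00


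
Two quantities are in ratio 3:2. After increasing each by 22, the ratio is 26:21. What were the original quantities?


Let A = 3k, B = 2k.
(3k + 22) / (2k + 22) = 26/21
Cross-multiply: 21(3k + 22) = 26(2k + 22)
63k + 462 = 52k + 572
63k - 52k = 572 - 462
11k = 110
k = 110/11 = 10
A = 3×10 = 30, B = 2×10 = 20
= A = 30, B = 20

A = 30, B = 20


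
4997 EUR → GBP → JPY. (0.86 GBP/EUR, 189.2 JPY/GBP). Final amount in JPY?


Step 1: 4997 EUR × 0.86 = 4297.42 GBP
Step 2: 4297.42 GBP × 189.2 = 813071.86 JPY
Implied rate EUR→JPY = 0.86 × 189.2 = 162.7120
= 813071.86 JPY

813071.86 JPY


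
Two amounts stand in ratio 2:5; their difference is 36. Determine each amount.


Let A = 2k, B = 5k.
5k - 2k = 36
3k = 36 → k = 36/3 = 12
A = 2×12 = 24, B = 5×12 = 60
= A = 24, B = 60

A = 24, B = 60


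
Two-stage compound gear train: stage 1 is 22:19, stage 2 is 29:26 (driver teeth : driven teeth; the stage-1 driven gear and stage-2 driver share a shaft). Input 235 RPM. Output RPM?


Stage 1: RPM_B = RPM_A × t_A/t_B = 235 × 22/19 = 5170/19 ≈ 272.11
B and C share a shaft → RPM_C = RPM_B
Stage 2: RPM_D = RPM_C × t_C/t_D = RPM_A × (t_A×t_C)/(t_B×t_D)
Overall ratio = (22×29)/(19×26) = 638/494
RPM_D = 235 × 638/494 = 149930/494
≈ 303.50 RPM

303.50 RPM


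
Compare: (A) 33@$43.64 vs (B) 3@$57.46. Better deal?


Deal A: $43.64/33 = $1.3224/unit
Deal B: $57.46/3 = $19.1533/unit
A is cheaper per unit
= Deal A

Deal A


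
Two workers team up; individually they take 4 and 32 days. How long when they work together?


Rate of A = 1/4 per day
Rate of B = 1/32 per day
Combined rate = 1/4 + 1/32 = 36/128 ≈ 0.2813 per day
Days = 1 / combined rate = 128/36
≈ 3.56 days

3.56 days


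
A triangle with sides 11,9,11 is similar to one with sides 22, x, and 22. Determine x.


Scale factor = 22/11 = 2
Missing side = 9 × 2
= 18.0

18.0


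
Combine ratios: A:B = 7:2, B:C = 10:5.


Match B: multiply A:B by 10 → 70:20
Multiply B:C by 2 → 20:10
Combined: 70:20:10
GCD = 10
= 7:2:1

7:2:1


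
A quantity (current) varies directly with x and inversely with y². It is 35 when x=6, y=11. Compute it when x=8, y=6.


z = k·x/y²
Solve for k using the known point: k = z·y²/x = 35×121/6 = 4235/6 ≈ 705.8333
Now evaluate at x=8, y=6:
z = k × 8 / 36 = (4235 × 8) / (6 × 36) = 33880/216
≈ 156.8519

156.8519


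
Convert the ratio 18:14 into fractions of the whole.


Total parts = 18 + 14 = 32
First part: 18/32 = 9/16
Second part: 14/32 = 7/16
= 9/16 and 7/16

9/16 and 7/16


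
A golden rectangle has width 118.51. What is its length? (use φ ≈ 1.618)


φ = (1 + √5) / 2 ≈ 1.618
Length = width × φ = 118.51 × 1.618 = 191.74918
≈ 191.75

191.75


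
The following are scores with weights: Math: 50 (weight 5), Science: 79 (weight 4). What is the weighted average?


Numerator = 50×5 + 79×4
= 250 + 316
= 566
Total weight = 9
Weighted avg = 566/9
= 62.89

62.89


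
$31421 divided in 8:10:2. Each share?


Total parts = 8 + 10 + 2 = 20
Part 1: 31421 × 8/20 = 12568.40
Part 2: 31421 × 10/20 = 15710.50
Part 3: 31421 × 2/20 = 3142.10
= Part 1: $12568.40, Part 2: $15710.50, Part 3: $3142.10

Part 1: $12568.40, Part 2: $15710.50, Part 3: $3142.10


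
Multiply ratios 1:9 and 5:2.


Compound ratio = (1×5) : (9×2)
= 5:18
GCD = 1
= 5:18

5:18


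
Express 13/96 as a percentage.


Percentage = (part / whole) × 100
= (13 / 96) × 100
≈ 13.54%

13.54%


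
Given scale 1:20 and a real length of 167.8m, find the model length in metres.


Model size = real / scale
= 167.8 / 20
= 8.3900 m

8.3900 m


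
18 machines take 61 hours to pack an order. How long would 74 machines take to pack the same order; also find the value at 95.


Inverse proportion: x × y = constant
k = 18 × 61 = 1098
At x=74: k/74 = 14.84
At x=95: k/95 = 11.56
= 14.84 and 11.56

14.84 and 11.56


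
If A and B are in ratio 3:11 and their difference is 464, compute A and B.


Let A = 3k, B = 11k.
11k - 3k = 464
8k = 464 → k = 464/8 = 58
A = 3×58 = 174, B = 11×58 = 638
= A = 174, B = 638

A = 174, B = 638


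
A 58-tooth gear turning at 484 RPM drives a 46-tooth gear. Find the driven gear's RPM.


Gear ratio = 58:46 = 29:23
RPM_B = RPM_A × (teeth_A / teeth_B)
= 484 × (58/46)
= 610.3 RPM

610.3 RPM


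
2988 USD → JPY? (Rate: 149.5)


Amount × rate = 2988 × 149.5
= 446706.00 JPY

446706.00 JPY


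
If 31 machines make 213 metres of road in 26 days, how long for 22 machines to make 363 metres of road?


Days ∝ work / workers, so d₂ = d₁ × (m₁/m₂) × (w₂/w₁)
Workers factor (inverse): 31/22 ≈ 1.4091
Work factor (direct): 363/213 ≈ 1.7042
d₂ = 26 × 31/22 × 363/213 = (26 × 31 × 363) / (22 × 213) = 292578/4686
≈ 62.44 days

62.44 days


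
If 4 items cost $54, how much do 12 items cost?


Direct proportion: y/x = constant
k = 54/4 = 13.5000
y₂ = k × 12 = 54 × 12 / 4 = 648/4
= 162.00

162.00


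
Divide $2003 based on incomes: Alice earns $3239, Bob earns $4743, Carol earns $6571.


Total income = 3239 + 4743 + 6571 = $14553
Alice: $2003 × 3239/14553 = $445.80
Bob: $2003 × 4743/14553 = $652.80
Carol: $2003 × 6571/14553 = $904.40
= Alice: $445.80, Bob: $652.80, Carol: $904.40

Alice: $445.80, Bob: $652.80, Carol: $904.40


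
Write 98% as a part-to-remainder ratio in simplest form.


98% means 98 parts out of 100; remainder = 2
Part : remainder = 98:2
GCD = 2
= 49:1

49:1


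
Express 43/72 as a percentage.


Percentage = (part / whole) × 100
= (43 / 72) × 100
≈ 59.72%

59.72%


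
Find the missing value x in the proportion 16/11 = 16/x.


Cross multiply: 16 × x = 11 × 16
16x = 176
x = 176 / 16
= 11.00

11.00


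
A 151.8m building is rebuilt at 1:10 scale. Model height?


Model size = real / scale
= 151.8 / 10
= 15.1800 m

15.1800 m


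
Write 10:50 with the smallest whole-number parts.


GCD(10, 50) = 10
10/10 : 50/10
= 1:5

1:5


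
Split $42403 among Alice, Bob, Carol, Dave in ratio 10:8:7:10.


Total parts = 10 + 8 + 7 + 10 = 35
Alice: 42403 × 10/35 = 12115.14
Bob: 42403 × 8/35 = 9692.11
Carol: 42403 × 7/35 = 8480.60
Dave: 42403 × 10/35 = 12115.14
= Alice: $12115.14, Bob: $9692.11, Carol: $8480.60, Dave: $12115.14

Alice: $12115.14, Bob: $9692.11, Carol: $8480.60, Dave: $12115.14


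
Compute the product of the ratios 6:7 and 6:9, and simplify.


Compound ratio = (6×6) : (7×9)
= 36:63
GCD = 9
= 4:7

4:7


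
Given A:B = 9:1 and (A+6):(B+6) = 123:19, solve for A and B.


Let A = 9k, B = 1k.
(9k + 6) / (1k + 6) = 123/19
Cross-multiply: 19(9k + 6) = 123(1k + 6)
171k + 114 = 123k + 738
171k - 123k = 738 - 114
48k = 624
k = 624/48 = 13
A = 9×13 = 117, B = 1×13 = 13
= A = 117, B = 13

A = 117, B = 13


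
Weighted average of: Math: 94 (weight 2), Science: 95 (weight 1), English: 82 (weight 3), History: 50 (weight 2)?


Numerator = 94×2 + 95×1 + 82×3 + 50×2
= 188 + 95 + 246 + 100
= 629
Total weight = 8
Weighted avg = 629/8
= 78.63

78.63


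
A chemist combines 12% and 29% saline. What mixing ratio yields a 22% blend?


Let x parts of 12% mix with y parts of 29%.
12x + 29y = 22(x + y)
12x + 29y = 22x + 22y
x(12 - 22) = y(22 - 29)
x/y = (29 - 22)/(22 - 12) = 7/10
Simplify: 7:10
= 7:10

7:10


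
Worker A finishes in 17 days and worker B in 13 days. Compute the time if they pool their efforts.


Rate of A = 1/17 per day
Rate of B = 1/13 per day
Combined rate = 1/17 + 1/13 = 30/221 ≈ 0.1357 per day
Days = 1 / combined rate = 221/30
≈ 7.37 days

7.37 days


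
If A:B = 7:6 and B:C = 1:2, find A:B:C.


Match B: multiply A:B by 1 → 7:6
Multiply B:C by 6 → 6:12
Combined: 7:6:12
GCD = 1
= 7:6:12

7:6:12


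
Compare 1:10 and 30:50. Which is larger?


1/10 = 0.1000
30/50 = 0.6000
0.1000 < 0.6000, so 1:10 is less
= 30:50

30:50


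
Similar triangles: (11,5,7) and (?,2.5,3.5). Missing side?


Scale factor = 2.5/5 = 0.5
Missing side = 11 × 0.5
= 5.5

5.5


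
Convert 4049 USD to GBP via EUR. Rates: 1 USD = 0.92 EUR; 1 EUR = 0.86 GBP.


Step 1: 4049 USD × 0.92 = 3725.08 EUR
Step 2: 3725.08 EUR × 0.86 = 3203.57 GBP
Implied rate USD→GBP = 0.92 × 0.86 = 0.7912
= 3203.57 GBP

3203.57 GBP


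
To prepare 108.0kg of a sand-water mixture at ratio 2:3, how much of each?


Total parts = 2 + 3 = 5
sand: 108.0 × 2/5 = 43.2kg
water: 108.0 × 3/5 = 64.8kg
= 43.2kg and 64.8kg

43.2kg and 64.8kg


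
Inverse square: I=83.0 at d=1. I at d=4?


I₁d₁² = I₂d₂²
I₂ = I₁ × (d₁/d₂)²
= 83.0 × (1/4)²
= 83.0 × 1/16
= 83/16
= 5.1875

5.1875


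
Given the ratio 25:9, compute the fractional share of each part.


Total parts = 25 + 9 = 34
First part: 25/34 = 25/34
Second part: 9/34 = 9/34
= 25/34 and 9/34

25/34 and 9/34


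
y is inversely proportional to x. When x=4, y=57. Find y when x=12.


Inverse proportion: x × y = constant
k = 4 × 57 = 228
y₂ = k / 12 = 228 / 12
= 19.00

19.00


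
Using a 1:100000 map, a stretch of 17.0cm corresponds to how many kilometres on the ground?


Real distance = map distance × scale
= 17.0cm × 100000
= 1700000 cm = 17000.0 m
= 17.000 km

17.000 km


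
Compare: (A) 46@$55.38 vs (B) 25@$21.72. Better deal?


Deal A: $55.38/46 = $1.2039/unit
Deal B: $21.72/25 = $0.8688/unit
B is cheaper per unit
= Deal B

Deal B


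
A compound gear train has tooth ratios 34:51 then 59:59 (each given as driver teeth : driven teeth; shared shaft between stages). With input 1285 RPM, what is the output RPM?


Stage 1: RPM_B = RPM_A × t_A/t_B = 1285 × 34/51 = 43690/51 ≈ 856.67
B and C share a shaft → RPM_C = RPM_B
Stage 2: RPM_D = RPM_C × t_C/t_D = RPM_A × (t_A×t_C)/(t_B×t_D)
Overall ratio = (34×59)/(51×59) = 2006/3009
RPM_D = 1285 × 2006/3009 = 2577710/3009
≈ 856.67 RPM

856.67 RPM


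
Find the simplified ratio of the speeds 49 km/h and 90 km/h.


Ratio = 49:90
GCD = 1
Simplified = 49:90
Time ratio (same distance) = 90:49
Speed ratio = 49:90

49:90


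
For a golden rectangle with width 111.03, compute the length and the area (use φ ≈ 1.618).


φ = (1 + √5) / 2 ≈ 1.618
Length = width × φ = 111.03 × 1.618 = 179.64654
≈ 179.65
Area = width × length = 111.03 × 179.64654 = 19946.1553362 ≈ 19946.16
= Length: 179.65, Area: 19946.16

Length: 179.65, Area: 19946.16


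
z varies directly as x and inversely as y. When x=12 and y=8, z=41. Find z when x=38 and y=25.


z = k·x/y
Solve for k using the known point: k = z·y/x = 41×8/12 = 328/12 ≈ 27.3333
Now evaluate at x=38, y=25:
z = k × 38 / 25 = (328 × 38) / (12 × 25) = 12464/300
≈ 41.5467

41.5467


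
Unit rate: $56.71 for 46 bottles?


Unit rate = total / quantity
= 56.71 / 46
= $1.23 per unit

$1.23 per unit


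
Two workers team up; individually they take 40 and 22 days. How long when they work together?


Rate of A = 1/40 per day
Rate of B = 1/22 per day
Combined rate = 1/40 + 1/22 = 62/880 ≈ 0.0705 per day
Days = 1 / combined rate = 880/62
≈ 14.19 days

14.19 days


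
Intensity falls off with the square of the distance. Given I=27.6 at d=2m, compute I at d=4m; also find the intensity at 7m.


I₁d₁² = I₂d₂²
I at 4m = 27.6 × (2/4)² = 27.6 × 4/16 = 110.4/16 = 6.9000
I at 7m = 27.6 × (2/7)² = 27.6 × 4/49 = 110.4/49 ≈ 2.2531
= 6.9000 and 2.2531

6.9000 and 2.2531


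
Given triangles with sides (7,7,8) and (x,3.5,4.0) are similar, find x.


Scale factor = 3.5/7 = 0.5
Missing side = 7 × 0.5
= 3.5

3.5


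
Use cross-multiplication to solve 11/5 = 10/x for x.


Cross multiply: 11 × x = 5 × 10
11x = 50
x = 50 / 11
= 4.55

4.55


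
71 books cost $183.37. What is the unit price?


Unit rate = total / quantity
= 183.37 / 71
= $2.58 per unit

$2.58 per unit


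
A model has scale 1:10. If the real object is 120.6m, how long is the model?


Model size = real / scale
= 120.6 / 10
= 12.0600 m

12.0600 m


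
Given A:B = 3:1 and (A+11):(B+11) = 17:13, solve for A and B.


Let A = 3k, B = 1k.
(3k + 11) / (1k + 11) = 17/13
Cross-multiply: 13(3k + 11) = 17(1k + 11)
39k + 143 = 17k + 187
39k - 17k = 187 - 143
22k = 44
k = 44/22 = 2
A = 3×2 = 6, B = 1×2 = 2
= A = 6, B = 2

A = 6, B = 2


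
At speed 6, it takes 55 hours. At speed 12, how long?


Inverse proportion: x × y = constant
k = 6 × 55 = 330
y₂ = k / 12 = 330 / 12
= 27.50

27.50


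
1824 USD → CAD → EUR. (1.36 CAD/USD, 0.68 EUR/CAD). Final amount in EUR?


Step 1: 1824 USD × 1.36 = 2480.64 CAD
Step 2: 2480.64 CAD × 0.68 = 1686.84 EUR
Implied rate USD→EUR = 1.36 × 0.68 = 0.9248
= 1686.84 EUR

1686.84 EUR


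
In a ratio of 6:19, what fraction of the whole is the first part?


Total parts = 6 + 19 = 25
First part: 6/25 = 6/25
= 6/25

6/25


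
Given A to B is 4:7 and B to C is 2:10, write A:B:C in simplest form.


Match B: multiply A:B by 2 → 8:14
Multiply B:C by 7 → 14:70
Combined: 8:14:70
GCD = 2
= 4:7:35

4:7:35


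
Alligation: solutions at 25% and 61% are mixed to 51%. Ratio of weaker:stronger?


Let x parts of 25% mix with y parts of 61%.
25x + 61y = 51(x + y)
25x + 61y = 51x + 51y
x(25 - 51) = y(51 - 61)
x/y = (61 - 51)/(51 - 25) = 10/26
Simplify: 5:13
= 5:13

5:13


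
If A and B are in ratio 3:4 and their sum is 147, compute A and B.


Let A = 3k, B = 4k.
3k + 4k = 147
7k = 147 → k = 147/7 = 21
A = 3×21 = 63, B = 4×21 = 84
= A = 63, B = 84

A = 63, B = 84


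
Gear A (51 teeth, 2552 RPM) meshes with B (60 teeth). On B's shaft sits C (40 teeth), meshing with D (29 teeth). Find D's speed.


Stage 1: RPM_B = RPM_A × t_A/t_B = 2552 × 51/60 = 130152/60 = 2169.20
B and C share a shaft → RPM_C = RPM_B
Stage 2: RPM_D = RPM_C × t_C/t_D = RPM_A × (t_A×t_C)/(t_B×t_D)
Overall ratio = (51×40)/(60×29) = 2040/1740
RPM_D = 2552 × 2040/1740 = 5206080/1740
= 2992.00 RPM

2992.00 RPM


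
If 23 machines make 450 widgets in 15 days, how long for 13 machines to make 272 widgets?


Days ∝ work / workers, so d₂ = d₁ × (m₁/m₂) × (w₂/w₁)
Workers factor (inverse): 23/13 ≈ 1.7692
Work factor (direct): 272/450 ≈ 0.6044
d₂ = 15 × 23/13 × 272/450 = (15 × 23 × 272) / (13 × 450) = 93840/5850
≈ 16.04 days

16.04 days


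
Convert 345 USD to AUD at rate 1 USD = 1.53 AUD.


Amount × rate = 345 × 1.53
= 527.85 AUD

527.85 AUD


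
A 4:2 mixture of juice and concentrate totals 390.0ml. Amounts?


Total parts = 4 + 2 = 6
juice: 390.0 × 4/6 = 260.0ml
concentrate: 390.0 × 2/6 = 130.0ml
= 260.0ml and 130.0ml

260.0ml and 130.0ml


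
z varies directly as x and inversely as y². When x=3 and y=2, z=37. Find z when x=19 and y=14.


z = k·x/y²
Solve for k using the known point: k = z·y²/x = 37×4/3 = 148/3 ≈ 49.3333
Now evaluate at x=19, y=14:
z = k × 19 / 196 = (148 × 19) / (3 × 196) = 2812/588
≈ 4.7823

4.7823


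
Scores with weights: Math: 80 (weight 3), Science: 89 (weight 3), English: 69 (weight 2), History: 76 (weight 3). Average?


Numerator = 80×3 + 89×3 + 69×2 + 76×3
= 240 + 267 + 138 + 228
= 873
Total weight = 11
Weighted avg = 873/11
= 79.36

79.36


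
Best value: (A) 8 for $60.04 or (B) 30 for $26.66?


Deal A: $60.04/8 = $7.5050/unit
Deal B: $26.66/30 = $0.8887/unit
B is cheaper per unit
= Deal B

Deal B


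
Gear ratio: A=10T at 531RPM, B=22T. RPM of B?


Gear ratio = 10:22 = 5:11
RPM_B = RPM_A × (teeth_A / teeth_B)
= 531 × (10/22)
= 241.4 RPM

241.4 RPM


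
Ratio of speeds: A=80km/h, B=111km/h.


Ratio = 80:111
GCD = 1
Simplified = 80:111
Time ratio (same distance) = 111:80
Speed ratio = 80:111

80:111


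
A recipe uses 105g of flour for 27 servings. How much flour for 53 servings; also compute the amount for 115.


Direct proportion: y/x = constant
k = 105/27 ≈ 3.8889
y at x=53: k × 53 = 105 × 53 / 27 = 5565/27 ≈ 206.11
y at x=115: k × 115 = 105 × 115 / 27 = 12075/27 ≈ 447.22
= 206.11 and 447.22

206.11 and 447.22


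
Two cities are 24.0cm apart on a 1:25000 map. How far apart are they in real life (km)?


Real distance = map distance × scale
= 24.0cm × 25000
= 600000 cm = 6000.0 m
= 6.000 km

6.000 km


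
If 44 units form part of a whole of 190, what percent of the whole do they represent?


Percentage = (part / whole) × 100
= (44 / 190) × 100
≈ 23.16%

23.16%


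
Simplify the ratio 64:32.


GCD(64, 32) = 32
64/32 : 32/32
= 2:1

2:1


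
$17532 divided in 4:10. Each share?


Total parts = 4 + 10 = 14
Part 1: 17532 × 4/14 = 5009.14
Part 2: 17532 × 10/14 = 12522.86
= Part 1: $5009.14, Part 2: $12522.86

Part 1: $5009.14, Part 2: $12522.86


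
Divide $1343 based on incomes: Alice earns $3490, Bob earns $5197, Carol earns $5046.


Total income = 3490 + 5197 + 5046 = $13733
Alice: $1343 × 3490/13733 = $341.30
Bob: $1343 × 5197/13733 = $508.23
Carol: $1343 × 5046/13733 = $493.47
= Alice: $341.30, Bob: $508.23, Carol: $493.47

Alice: $341.30, Bob: $508.23, Carol: $493.47


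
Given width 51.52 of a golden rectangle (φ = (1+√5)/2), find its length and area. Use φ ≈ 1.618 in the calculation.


φ = (1 + √5) / 2 ≈ 1.618
Length = width × φ = 51.52 × 1.618 = 83.35936
≈ 83.36
Area = width × length = 51.52 × 83.35936 = 4294.6742272 ≈ 4294.67
= Length: 83.36, Area: 4294.67

Length: 83.36, Area: 4294.67


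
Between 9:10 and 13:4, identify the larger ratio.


9/10 = 0.9000
13/4 = 3.2500
0.9000 < 3.2500, so 9:10 is less
= 13:4

13:4


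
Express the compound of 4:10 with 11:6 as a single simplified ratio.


Compound ratio = (4×11) : (10×6)
= 44:60
GCD = 4
= 11:15

11:15


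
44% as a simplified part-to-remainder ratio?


44% means 44 parts out of 100; remainder = 56
Part : remainder = 44:56
GCD = 4
= 11:14

11:14


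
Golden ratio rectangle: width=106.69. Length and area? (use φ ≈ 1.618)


φ = (1 + √5) / 2 ≈ 1.618
Length = width × φ = 106.69 × 1.618 = 172.62442
≈ 172.62
Area = width × length = 106.69 × 172.62442 = 18417.2993698 ≈ 18417.30
= Length: 172.62, Area: 18417.30

Length: 172.62, Area: 18417.30


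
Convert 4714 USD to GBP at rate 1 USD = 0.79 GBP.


Amount × rate = 4714 × 0.79
= 3724.06 GBP

3724.06 GBP


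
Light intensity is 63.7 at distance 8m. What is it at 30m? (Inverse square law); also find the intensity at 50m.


I₁d₁² = I₂d₂²
I at 30m = 63.7 × (8/30)² = 63.7 × 64/900 = 4076.8/900 ≈ 4.5298
I at 50m = 63.7 × (8/50)² = 63.7 × 64/2500 = 4076.8/2500 ≈ 1.6307
= 4.5298 and 1.6307

4.5298 and 1.6307


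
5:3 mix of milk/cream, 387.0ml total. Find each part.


Total parts = 5 + 3 = 8
milk: 387.0 × 5/8 = 241.9ml
cream: 387.0 × 3/8 = 145.1ml
= 241.9ml and 145.1ml

241.9ml and 145.1ml


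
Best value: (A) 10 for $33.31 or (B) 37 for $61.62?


Deal A: $33.31/10 = $3.3310/unit
Deal B: $61.62/37 = $1.6654/unit
B is cheaper per unit
= Deal B

Deal B
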